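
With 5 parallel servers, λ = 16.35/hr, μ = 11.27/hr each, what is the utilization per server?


ρ = λ/(cμ) = 16.35/(5·11.27) = 16.35/56.35 = 0.2902

Final: 0.2902


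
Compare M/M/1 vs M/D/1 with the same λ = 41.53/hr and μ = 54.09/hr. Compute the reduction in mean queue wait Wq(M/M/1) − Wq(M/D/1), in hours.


ρ = 41.53/54.09 = 0.7678
Wq(M/M/1) = ρ/(μ−λ) = 0.7678/12.56 = 0.06113 hr
Wq(M/D/1) = ρ/(2(μ−λ)) = 0.03057 hr
Savings = 0.06113 − 0.03057 = 0.03057 hr

Final: 0.03057 hr


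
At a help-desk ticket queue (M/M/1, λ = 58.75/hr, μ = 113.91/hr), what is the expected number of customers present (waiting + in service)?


ρ = λ/μ = 58.75/113.91 = 0.5158
L = ρ/(1−ρ) = 0.5158/(1 − 0.5158) = 0.5158/0.4842 = 1.0651

Final: 1.0651


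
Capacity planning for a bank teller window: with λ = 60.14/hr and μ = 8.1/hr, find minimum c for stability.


Stability requires cμ > λ ⇔ c > λ/μ.
λ/μ = 60.14/8.1 = 7.4247
Minimum integer c = ⌊7.4247⌋ + 1 = 8
Check: 8·8.1 = 64.80 > 60.14, while 7·8.1 = 56.70 ≤ 60.14

Final: 8 servers


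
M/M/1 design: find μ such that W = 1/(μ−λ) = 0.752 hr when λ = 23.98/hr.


W = 1/(μ−λ) ⇒ μ − λ = 1/W = 1/0.752 = 1.3298
μ = λ + 1/W = 23.98 + 1.3298 = 25.3098 per hr

Final: 25.3098 /hr


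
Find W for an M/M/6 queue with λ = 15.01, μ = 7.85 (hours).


a = 1.9121; ρ = 0.3187; P₀ = 0.147603
Lq = P₀·a^c·ρ/(c!(1−ρ)²) = 0.006878
Wq = Lq/λ = 0.006878/15.01 = 0.0004583 hr
W = Wq + 1/μ = 0.0004583 + 0.12739 = 0.12785 hr

Final: 0.12785 hr


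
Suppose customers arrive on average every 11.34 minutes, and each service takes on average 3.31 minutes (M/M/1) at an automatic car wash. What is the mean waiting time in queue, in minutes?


λ = 60/11.34 = 5.2910 /hr
μ = 60/3.31 = 18.1269 /hr
ρ = λ/μ = 5.2910/18.1269 = 0.2919
Wq = ρ/(μ−λ) = 0.2919/(18.1269−5.2910) = 0.02274 hr
In minutes: 0.02274·60 = 1.364 min

Final: 1.364 min


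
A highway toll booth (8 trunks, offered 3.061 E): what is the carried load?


B(8,3.061) = 0.008993 (Erlang-B)
Carried load = a(1 − B) = 3.061·(1 − 0.008993) = 3.061·0.991007 = 3.0335 E

Final: 3.0335 Erlangs


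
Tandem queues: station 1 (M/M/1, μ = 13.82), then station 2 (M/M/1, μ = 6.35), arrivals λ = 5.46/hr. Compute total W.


Each node sees arrival rate λ = 5.46/hr (tandem ⇒ throughput preserved).
W₁ = 1/(μ₁−λ) = 1/(13.82−5.46) = 0.11962 hr
W₂ = 1/(μ₂−λ) = 1/(6.35−5.46) = 1.12360 hr
W_total = W₁ + W₂ = 0.11962 + 1.12360 = 1.24321 hr

Final: 1.24321 hr


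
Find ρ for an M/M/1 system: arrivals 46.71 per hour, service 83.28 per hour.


ρ = λ/μ = 46.71/83.28 = 0.5609

Final: 0.5609


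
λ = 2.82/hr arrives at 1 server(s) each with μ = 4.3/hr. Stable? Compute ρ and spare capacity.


Total capacity cμ = 1·4.3 = 4.30/hr
ρ = λ/(cμ) = 2.82/4.30 = 0.6558
Stable ⇔ ρ < 1: YES
Spare capacity = cμ − λ = 4.30 − 2.82 = 1.48/hr

Final: ρ = 0.6558; stable; margin = 1.48/hr


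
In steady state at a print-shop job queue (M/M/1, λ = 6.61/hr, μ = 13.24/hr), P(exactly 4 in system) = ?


ρ = 6.61/13.24 = 0.4992
P_n = (1−ρ)·ρ^n = (1 − 0.4992)·0.4992^4 = 0.5008·0.062123 = 0.031109

Final: 0.031109


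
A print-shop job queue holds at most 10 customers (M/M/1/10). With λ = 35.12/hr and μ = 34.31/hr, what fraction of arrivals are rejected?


ρ = λ/μ = 35.12/34.31 = 1.0236
P_K = (1−ρ)ρ^K/(1−ρ^(K+1)) = (-0.02361·1.262810)/(1 − 1.292622)
= -0.029813/-0.292622 = 0.101881

Final: 0.101881


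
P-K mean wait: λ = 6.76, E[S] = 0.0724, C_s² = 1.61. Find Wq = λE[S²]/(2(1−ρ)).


ρ = λ·E[S] = 6.76·0.0724 = 0.4894
E[S²] = E[S]²(1+C_s²) = 0.0724²·(1+1.61) = 0.013681
Wq = λ·E[S²]/(2(1−ρ)) = 6.76·0.013681/(2·0.5106) = 0.09057 hr

Final: 0.09057 hr


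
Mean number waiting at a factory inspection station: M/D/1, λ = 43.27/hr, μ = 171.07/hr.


ρ = 43.27/171.07 = 0.2529
M/D/1: Lq = ρ²/(2(1−ρ)) = 0.06398/(2·0.7471) = 0.04282

Final: 0.04282


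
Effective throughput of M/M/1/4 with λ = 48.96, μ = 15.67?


ρ = 3.1244; P_K = (1−ρ)ρ^4/(1−ρ^5) = 0.682234
λ_eff = λ(1 − P_K) = 48.96·(1 − 0.682234) = 48.96·0.317766 = 15.5578 /hr

Final: 15.5578 /hr


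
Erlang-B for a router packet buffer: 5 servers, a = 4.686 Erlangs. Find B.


B(c,a) = (a^c/c!) / Σ_{k=0}^{c} a^k/k!
a^5/5! = 18.829127
Σ terms (k=0..5): 1.00000 + 4.68600 + 10.97930 + 17.14966 + 20.09083 + 18.82913 = 72.734919
B = 18.829127/72.734919 = 0.258873

Final: 0.258873


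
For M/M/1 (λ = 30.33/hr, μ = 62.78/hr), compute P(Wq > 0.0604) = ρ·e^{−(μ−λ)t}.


ρ = 30.33/62.78 = 0.4831
P(Wq > t) = ρ·e^{−(μ−λ)t} = 0.4831·e^{−1.9600}
= 0.4831·0.140861 = 0.068052

Final: 0.068052


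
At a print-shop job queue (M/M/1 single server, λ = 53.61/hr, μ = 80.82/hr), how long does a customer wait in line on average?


ρ = 53.61/80.82 = 0.6633
Wq = ρ/(μ−λ) = 0.6633/(80.82 − 53.61) = 0.6633/27.21 = 0.02438 hr

Final: 0.02438 hr


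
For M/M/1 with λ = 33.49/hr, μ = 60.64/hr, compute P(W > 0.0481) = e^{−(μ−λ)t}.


W ~ Exponential(μ−λ) for M/M/1.
μ − λ = 60.64 − 33.49 = 27.1500
P(W > t) = e^{−(μ−λ)t} = e^{−1.3059} = 0.270925

Final: 0.270925


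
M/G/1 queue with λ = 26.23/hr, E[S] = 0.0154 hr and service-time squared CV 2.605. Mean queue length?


ρ = λ·E[S] = 26.23·0.0154 = 0.4039
Lq = ρ²(1+C_s²)/(2(1−ρ)) = 0.1632·(1+2.605)/(2·0.5961)
= 0.1632·3.6050/1.1921 = 0.49343

Final: 0.49343


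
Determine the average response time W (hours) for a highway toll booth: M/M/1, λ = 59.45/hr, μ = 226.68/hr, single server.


W = 1/(μ−λ) = 1/(226.68 − 59.45) = 1/167.23 = 0.005980 hr

Final: 0.005980 hr


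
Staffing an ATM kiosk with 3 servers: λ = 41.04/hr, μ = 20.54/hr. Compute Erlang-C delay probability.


a = λ/μ = 1.9981; ρ = a/3 = 0.6660
P₀ = 0.111424 (from M/M/c formula)
C(c,a) = [a^c/(c!(1−ρ))]·P₀ = [7.97665/(6·0.3340)]·0.111424
= 3.98058·0.111424 = 0.443531

Final: 0.443531


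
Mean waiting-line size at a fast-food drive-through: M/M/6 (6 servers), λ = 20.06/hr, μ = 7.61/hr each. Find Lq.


a = λ/μ = 2.6360; ρ = a/6 = 0.4393
P₀ = 0.071091
Lq = P₀·a^c·ρ / (c!·(1−ρ)²) = 0.071091·335.48850·0.4393/(720·0.31435)
= 0.04630

Final: 0.04630


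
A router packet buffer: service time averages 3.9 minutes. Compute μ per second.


μ = 1/(service time) in consistent units.
1 second = 0.0166667 min, so μ = 0.0166667/3.9 = 0.004274 per second

Final: 0.004274 /sec


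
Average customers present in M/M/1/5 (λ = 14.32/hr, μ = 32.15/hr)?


ρ = 14.32/32.15 = 0.4454
L = ρ[1 − (K+1)ρ^K + Kρ^(K+1)] / [(1−ρ)(1−ρ^(K+1))]
Numerator: 0.4454·(1 − 6·0.017531 + 5·0.007809) = 0.415951
Denominator: (0.5546)·(0.992191) = 0.550257
L = 0.415951/0.550257 = 0.7559

Final: 0.7559


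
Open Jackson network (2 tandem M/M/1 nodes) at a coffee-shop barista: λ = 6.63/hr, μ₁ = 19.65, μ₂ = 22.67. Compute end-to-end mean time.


Each node sees arrival rate λ = 6.63/hr (tandem ⇒ throughput preserved).
W₁ = 1/(μ₁−λ) = 1/(19.65−6.63) = 0.07680 hr
W₂ = 1/(μ₂−λ) = 1/(22.67−6.63) = 0.06234 hr
W_total = W₁ + W₂ = 0.07680 + 0.06234 = 0.13915 hr

Final: 0.13915 hr


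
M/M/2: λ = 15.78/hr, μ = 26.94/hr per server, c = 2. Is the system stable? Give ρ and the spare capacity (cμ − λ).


Total capacity cμ = 2·26.94 = 53.88/hr
ρ = λ/(cμ) = 15.78/53.88 = 0.2929
Stable ⇔ ρ < 1: YES
Spare capacity = cμ − λ = 53.88 − 15.78 = 38.10/hr

Final: ρ = 0.2929; stable; margin = 38.10/hr


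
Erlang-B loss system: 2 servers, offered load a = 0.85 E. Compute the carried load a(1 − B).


B(2,0.85) = 0.163369 (Erlang-B)
Carried load = a(1 − B) = 0.85·(1 − 0.163369) = 0.85·0.836631 = 0.7111 E

Final: 0.7111 Erlangs


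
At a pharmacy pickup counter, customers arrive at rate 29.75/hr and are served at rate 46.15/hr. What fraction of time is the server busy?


ρ = λ/μ = 29.75/46.15 = 0.6446

Final: 0.6446


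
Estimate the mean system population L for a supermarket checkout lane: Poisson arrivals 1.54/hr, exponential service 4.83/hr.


ρ = λ/μ = 1.54/4.83 = 0.3188
L = ρ/(1−ρ) = 0.3188/(1 − 0.3188) = 0.3188/0.6812 = 0.4681

Final: 0.4681


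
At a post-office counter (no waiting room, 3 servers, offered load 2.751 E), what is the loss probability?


B(c,a) = (a^c/c!) / Σ_{k=0}^{c} a^k/k!
a^3/3! = 3.469928
Σ terms (k=0..3): 1.00000 + 2.75100 + 3.78400 + 3.46993 = 11.004929
B = 3.469928/11.004929 = 0.315307

Final: 0.315307


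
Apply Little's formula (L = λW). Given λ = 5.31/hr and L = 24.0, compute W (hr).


W = L/λ = 24.0/5.31 = 4.5198 hr

Final: 4.5198 hr


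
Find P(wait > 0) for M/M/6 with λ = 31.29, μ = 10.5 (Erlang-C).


a = λ/μ = 2.9800; ρ = a/6 = 0.4967
P₀ = 0.049981 (from M/M/c formula)
C(c,a) = [a^c/(c!(1−ρ))]·P₀ = [700.32170/(720·0.5033)]·0.049981
= 1.93246·0.049981 = 0.096586

Final: 0.096586


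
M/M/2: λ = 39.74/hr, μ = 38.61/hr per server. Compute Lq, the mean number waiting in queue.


a = λ/μ = 1.0293; ρ = a/2 = 0.5146
P₀ = 0.320451
Lq = P₀·a^c·ρ / (c!·(1−ρ)²) = 0.320451·1.05939·0.5146/(2·0.23558)
= 0.37081

Final: 0.37081


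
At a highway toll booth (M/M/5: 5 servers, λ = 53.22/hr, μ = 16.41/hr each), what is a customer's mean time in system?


a = 3.2431; ρ = 0.6486; P₀ = 0.035328
Lq = P₀·a^c·ρ/(c!(1−ρ)²) = 0.55493
Wq = Lq/λ = 0.55493/53.22 = 0.01043 hr
W = Wq + 1/μ = 0.01043 + 0.06094 = 0.07137 hr

Final: 0.07137 hr


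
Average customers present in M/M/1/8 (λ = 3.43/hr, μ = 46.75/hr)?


ρ = 3.43/46.75 = 0.07337
L = ρ[1 − (K+1)ρ^K + Kρ^(K+1)] / [(1−ρ)(1−ρ^(K+1))]
Numerator: 0.07337·(1 − 9·8.397e-10 + 8·6.160e-11) = 0.073369
Denominator: (0.9266)·(1.000000) = 0.926631
L = 0.073369/0.926631 = 0.07918

Final: 0.07918


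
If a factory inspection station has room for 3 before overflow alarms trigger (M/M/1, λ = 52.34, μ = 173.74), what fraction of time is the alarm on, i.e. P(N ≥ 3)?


ρ = 52.34/173.74 = 0.3013
P(N ≥ n) = ρ^n = 0.3013^3 = 0.027340

Final: 0.027340


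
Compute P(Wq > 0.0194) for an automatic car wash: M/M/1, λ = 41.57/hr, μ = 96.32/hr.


ρ = 41.57/96.32 = 0.4316
P(Wq > t) = ρ·e^{−(μ−λ)t} = 0.4316·e^{−1.0621}
= 0.4316·0.345712 = 0.149203

Final: 0.149203


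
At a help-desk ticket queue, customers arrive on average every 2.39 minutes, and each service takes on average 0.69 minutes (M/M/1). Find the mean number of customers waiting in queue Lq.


λ = 60/2.39 = 25.1046 /hr
μ = 60/0.69 = 86.9565 /hr
ρ = λ/μ = 25.1046/86.9565 = 0.2887
Lq = ρ²/(1−ρ) = 0.08335/0.7113 = 0.1172

Final: 0.1172


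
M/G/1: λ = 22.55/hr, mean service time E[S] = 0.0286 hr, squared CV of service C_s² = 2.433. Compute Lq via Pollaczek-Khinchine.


ρ = λ·E[S] = 22.55·0.0286 = 0.6449
Lq = ρ²(1+C_s²)/(2(1−ρ)) = 0.4159·(1+2.433)/(2·0.3551)
= 0.4159·3.4330/0.7101 = 2.01074

Final: 2.01074


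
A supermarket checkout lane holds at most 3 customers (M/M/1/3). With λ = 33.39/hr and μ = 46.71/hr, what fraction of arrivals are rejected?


ρ = λ/μ = 33.39/46.71 = 0.7148
P_K = (1−ρ)ρ^K/(1−ρ^(K+1)) = (0.2852·0.365275)/(1 − 0.261112)
= 0.104163/0.738888 = 0.140973

Final: 0.140973


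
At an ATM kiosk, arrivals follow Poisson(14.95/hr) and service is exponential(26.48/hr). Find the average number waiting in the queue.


ρ = 14.95/26.48 = 0.5646
Lq = ρ²/(1−ρ) = 0.3187/0.4354 = 0.7320

Final: 0.7320


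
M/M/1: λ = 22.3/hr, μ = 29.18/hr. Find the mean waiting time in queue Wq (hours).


ρ = 22.3/29.18 = 0.7642
Wq = ρ/(μ−λ) = 0.7642/(29.18 − 22.3) = 0.7642/6.88 = 0.1111 hr

Final: 0.1111 hr


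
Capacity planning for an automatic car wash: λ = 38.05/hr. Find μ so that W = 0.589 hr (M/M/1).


W = 1/(μ−λ) ⇒ μ − λ = 1/W = 1/0.589 = 1.6978
μ = λ + 1/W = 38.05 + 1.6978 = 39.7478 per hr

Final: 39.7478 /hr


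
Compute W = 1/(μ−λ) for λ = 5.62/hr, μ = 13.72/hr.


W = 1/(μ−λ) = 1/(13.72 − 5.62) = 1/8.10 = 0.1235 hr

Final: 0.1235 hr


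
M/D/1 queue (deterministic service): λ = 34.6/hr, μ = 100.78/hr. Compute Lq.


ρ = 34.6/100.78 = 0.3433
M/D/1: Lq = ρ²/(2(1−ρ)) = 0.1179/(2·0.6567) = 0.08975

Final: 0.08975


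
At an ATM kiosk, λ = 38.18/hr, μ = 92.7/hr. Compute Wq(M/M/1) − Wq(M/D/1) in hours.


ρ = 38.18/92.7 = 0.4119
Wq(M/M/1) = ρ/(μ−λ) = 0.4119/54.52 = 0.007554 hr
Wq(M/D/1) = ρ/(2(μ−λ)) = 0.003777 hr
Savings = 0.007554 − 0.003777 = 0.003777 hr

Final: 0.003777 hr


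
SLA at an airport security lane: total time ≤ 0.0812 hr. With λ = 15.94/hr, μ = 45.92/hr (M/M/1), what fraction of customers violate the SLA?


W ~ Exponential(μ−λ) for M/M/1.
μ − λ = 45.92 − 15.94 = 29.9800
P(W > t) = e^{−(μ−λ)t} = e^{−2.4344} = 0.087652

Final: 0.087652


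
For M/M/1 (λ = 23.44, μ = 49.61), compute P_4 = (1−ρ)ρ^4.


ρ = 23.44/49.61 = 0.4725
P_n = (1−ρ)·ρ^n = (1 − 0.4725)·0.4725^4 = 0.5275·0.049837 = 0.026290

Final: 0.026290


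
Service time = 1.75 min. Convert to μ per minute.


μ = 1/(service time) in consistent units.
1 minute = 1 min, so μ = 1/1.75 = 0.5714 per minute

Final: 0.5714 /min


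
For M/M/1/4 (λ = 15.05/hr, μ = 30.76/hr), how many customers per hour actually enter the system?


ρ = 0.4893; P_K = (1−ρ)ρ^4/(1−ρ^5) = 0.030112
λ_eff = λ(1 − P_K) = 15.05·(1 − 0.030112) = 15.05·0.969888 = 14.5968 /hr

Final: 14.5968 /hr


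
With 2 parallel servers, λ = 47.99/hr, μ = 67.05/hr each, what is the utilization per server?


ρ = λ/(cμ) = 47.99/(2·67.05) = 47.99/134.10 = 0.3579

Final: 0.3579


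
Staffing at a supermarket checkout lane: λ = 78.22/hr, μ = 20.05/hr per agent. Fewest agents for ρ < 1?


Stability requires cμ > λ ⇔ c > λ/μ.
λ/μ = 78.22/20.05 = 3.9012
Minimum integer c = ⌊3.9012⌋ + 1 = 4
Check: 4·20.05 = 80.20 > 78.22, while 3·20.05 = 60.15 ≤ 78.22

Final: 4 servers


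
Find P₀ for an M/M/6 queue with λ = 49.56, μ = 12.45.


a = λ/μ = 49.56/12.45 = 3.9807; ρ = a/c = 0.6635
Σ_{k=0}^{5} a^k/k! (terms k=0..5) = 1.00000 + 3.98072 + 7.92308 + 10.51319 + 10.46253 + 8.32968 = 42.20920
Tail: a^6/(6!(1−ρ)) = 3978.97928/(720·0.3365) = 16.42081
P₀ = 1/(42.20920 + 16.42081) = 1/58.63001 = 0.017056

Final: 0.017056


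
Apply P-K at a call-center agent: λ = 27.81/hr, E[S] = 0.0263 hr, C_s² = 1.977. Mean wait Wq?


ρ = λ·E[S] = 27.81·0.0263 = 0.7314
E[S²] = E[S]²(1+C_s²) = 0.0263²·(1+1.977) = 0.002059
Wq = λ·E[S²]/(2(1−ρ)) = 27.81·0.002059/(2·0.2686) = 0.10660 hr

Final: 0.10660 hr


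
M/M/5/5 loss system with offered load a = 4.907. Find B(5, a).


B(c,a) = (a^c/c!) / Σ_{k=0}^{c} a^k/k!
a^5/5! = 23.708225
Σ terms (k=0..5): 1.00000 + 4.90700 + 12.03932 + 19.69232 + 24.15756 + 23.70823 = 85.504427
B = 23.708225/85.504427 = 0.277275

Final: 0.277275


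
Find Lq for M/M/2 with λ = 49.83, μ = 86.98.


a = λ/μ = 0.5729; ρ = a/2 = 0.2864
P₀ = 0.554672
Lq = P₀·a^c·ρ / (c!·(1−ρ)²) = 0.554672·0.32820·0.2864/(2·0.50916)
= 0.05121

Final: 0.05121


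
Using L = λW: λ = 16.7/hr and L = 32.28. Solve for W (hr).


W = L/λ = 32.28/16.7 = 1.9329 hr

Final: 1.9329 hr


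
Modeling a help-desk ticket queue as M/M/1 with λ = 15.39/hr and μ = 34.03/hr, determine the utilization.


ρ = λ/μ = 15.39/34.03 = 0.4522

Final: 0.4522


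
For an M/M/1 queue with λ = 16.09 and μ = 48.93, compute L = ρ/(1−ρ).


ρ = λ/μ = 16.09/48.93 = 0.3288
L = ρ/(1−ρ) = 0.3288/(1 − 0.3288) = 0.3288/0.6712 = 0.4900

Final: 0.4900


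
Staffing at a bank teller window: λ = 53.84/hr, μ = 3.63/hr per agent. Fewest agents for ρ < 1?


Stability requires cμ > λ ⇔ c > λ/μ.
λ/μ = 53.84/3.63 = 14.8320
Minimum integer c = ⌊14.8320⌋ + 1 = 15
Check: 15·3.63 = 54.45 > 53.84, while 14·3.63 = 50.82 ≤ 53.84

Final: 15 servers


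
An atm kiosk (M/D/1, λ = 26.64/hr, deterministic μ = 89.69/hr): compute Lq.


ρ = 26.64/89.69 = 0.2970
M/D/1: Lq = ρ²/(2(1−ρ)) = 0.08822/(2·0.7030) = 0.06275

Final: 0.06275


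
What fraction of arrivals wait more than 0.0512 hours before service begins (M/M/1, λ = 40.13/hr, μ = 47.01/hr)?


ρ = 40.13/47.01 = 0.8536
P(Wq > t) = ρ·e^{−(μ−λ)t} = 0.8536·e^{−0.3523}
= 0.8536·0.703100 = 0.600200

Final: 0.600200


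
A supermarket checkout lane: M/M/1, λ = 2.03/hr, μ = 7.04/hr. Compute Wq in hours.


ρ = 2.03/7.04 = 0.2884
Wq = ρ/(μ−λ) = 0.2884/(7.04 − 2.03) = 0.2884/5.01 = 0.05756 hr

Final: 0.05756 hr


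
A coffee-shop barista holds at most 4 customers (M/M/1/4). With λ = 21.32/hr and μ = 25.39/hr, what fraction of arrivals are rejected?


ρ = λ/μ = 21.32/25.39 = 0.8397
P_K = (1−ρ)ρ^K/(1−ρ^(K+1)) = (0.1603·0.497162)/(1 − 0.417467)
= 0.079695/0.582533 = 0.136807

Final: 0.136807


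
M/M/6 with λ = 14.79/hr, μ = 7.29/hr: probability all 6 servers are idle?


a = λ/μ = 14.79/7.29 = 2.0288; ρ = a/c = 0.3381
Σ_{k=0}^{5} a^k/k! (terms k=0..5) = 1.00000 + 2.02881 + 2.05803 + 1.39178 + 0.70591 + 0.28643 = 7.47096
Tail: a^6/(6!(1−ρ)) = 69.73389/(720·0.6619) = 0.14633
P₀ = 1/(7.47096 + 0.14633) = 1/7.61729 = 0.131280

Final: 0.131280


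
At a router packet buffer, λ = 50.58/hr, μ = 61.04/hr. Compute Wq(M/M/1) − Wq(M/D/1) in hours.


ρ = 50.58/61.04 = 0.8286
Wq(M/M/1) = ρ/(μ−λ) = 0.8286/10.46 = 0.07922 hr
Wq(M/D/1) = ρ/(2(μ−λ)) = 0.03961 hr
Savings = 0.07922 − 0.03961 = 0.03961 hr

Final: 0.03961 hr


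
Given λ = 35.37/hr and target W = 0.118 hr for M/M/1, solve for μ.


W = 1/(μ−λ) ⇒ μ − λ = 1/W = 1/0.118 = 8.4746
μ = λ + 1/W = 35.37 + 8.4746 = 43.8446 per hr

Final: 43.8446 /hr


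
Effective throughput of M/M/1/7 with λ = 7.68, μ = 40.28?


ρ = 0.1907; P_K = (1−ρ)ρ^7/(1−ρ^8) = 0.000007414
λ_eff = λ(1 − P_K) = 7.68·(1 − 0.000007414) = 7.68·0.999993 = 7.6799 /hr

Final: 7.6799 /hr


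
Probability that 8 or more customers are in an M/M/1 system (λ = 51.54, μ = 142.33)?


ρ = 51.54/142.33 = 0.3621
P(N ≥ n) = ρ^n = 0.3621^8 = 0.0002957

Final: 0.0002957


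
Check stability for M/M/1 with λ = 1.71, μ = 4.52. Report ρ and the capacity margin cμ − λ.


Total capacity cμ = 1·4.52 = 4.52/hr
ρ = λ/(cμ) = 1.71/4.52 = 0.3783
Stable ⇔ ρ < 1: YES
Spare capacity = cμ − λ = 4.52 − 1.71 = 2.81/hr

Final: ρ = 0.3783; stable; margin = 2.81/hr


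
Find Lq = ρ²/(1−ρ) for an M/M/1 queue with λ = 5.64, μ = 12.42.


ρ = 5.64/12.42 = 0.4541
Lq = ρ²/(1−ρ) = 0.2062/0.5459 = 0.3778

Final: 0.3778


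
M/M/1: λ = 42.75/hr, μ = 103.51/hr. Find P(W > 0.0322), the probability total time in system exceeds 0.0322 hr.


W ~ Exponential(μ−λ) for M/M/1.
μ − λ = 103.51 − 42.75 = 60.7600
P(W > t) = e^{−(μ−λ)t} = e^{−1.9565} = 0.141356

Final: 0.141356


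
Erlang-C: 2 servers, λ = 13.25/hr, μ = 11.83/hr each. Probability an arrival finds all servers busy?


a = λ/μ = 1.1200; ρ = a/2 = 0.5600
P₀ = 0.282037 (from M/M/c formula)
C(c,a) = [a^c/(c!(1−ρ))]·P₀ = [1.25448/(2·0.4400)]·0.282037
= 1.42560·0.282037 = 0.402071

Final: 0.402071


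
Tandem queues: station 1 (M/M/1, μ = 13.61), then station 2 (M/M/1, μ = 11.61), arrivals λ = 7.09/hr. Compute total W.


Each node sees arrival rate λ = 7.09/hr (tandem ⇒ throughput preserved).
W₁ = 1/(μ₁−λ) = 1/(13.61−7.09) = 0.15337 hr
W₂ = 1/(μ₂−λ) = 1/(11.61−7.09) = 0.22124 hr
W_total = W₁ + W₂ = 0.15337 + 0.22124 = 0.37461 hr

Final: 0.37461 hr


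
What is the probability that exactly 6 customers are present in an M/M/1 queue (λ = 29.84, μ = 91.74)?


ρ = 29.84/91.74 = 0.3253
P_n = (1−ρ)·ρ^n = (1 − 0.3253)·0.3253^6 = 0.6747·0.001184 = 0.0007990

Final: 0.0007990


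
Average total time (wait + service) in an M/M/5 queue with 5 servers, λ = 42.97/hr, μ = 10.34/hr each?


a = 4.1557; ρ = 0.8311; P₀ = 0.010066
Lq = P₀·a^c·ρ/(c!(1−ρ)²) = 3.03053
Wq = Lq/λ = 3.03053/42.97 = 0.07053 hr
W = Wq + 1/μ = 0.07053 + 0.09671 = 0.16724 hr

Final: 0.16724 hr


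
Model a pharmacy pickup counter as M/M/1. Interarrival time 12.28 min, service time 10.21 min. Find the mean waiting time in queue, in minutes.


λ = 60/12.28 = 4.8860 /hr
μ = 60/10.21 = 5.8766 /hr
ρ = λ/μ = 4.8860/5.8766 = 0.8314
Wq = ρ/(μ−λ) = 0.8314/(5.8766−4.8860) = 0.83932 hr
In minutes: 0.83932·60 = 50.359 min

Final: 50.359 min


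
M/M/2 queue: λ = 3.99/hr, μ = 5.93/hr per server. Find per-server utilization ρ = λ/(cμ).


ρ = λ/(cμ) = 3.99/(2·5.93) = 3.99/11.86 = 0.3364

Final: 0.3364


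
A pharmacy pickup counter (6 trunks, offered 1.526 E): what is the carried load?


B(6,1.526) = 0.003817 (Erlang-B)
Carried load = a(1 − B) = 1.526·(1 − 0.003817) = 1.526·0.996183 = 1.5202 E

Final: 1.5202 Erlangs


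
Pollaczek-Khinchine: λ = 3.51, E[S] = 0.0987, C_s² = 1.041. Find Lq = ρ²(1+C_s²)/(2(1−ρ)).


ρ = λ·E[S] = 3.51·0.0987 = 0.3464
Lq = ρ²(1+C_s²)/(2(1−ρ)) = 0.1200·(1+1.041)/(2·0.6536)
= 0.1200·2.0410/1.3071 = 0.18740

Final: 0.18740


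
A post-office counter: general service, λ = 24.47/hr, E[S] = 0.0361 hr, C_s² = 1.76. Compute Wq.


ρ = λ·E[S] = 24.47·0.0361 = 0.8834
E[S²] = E[S]²(1+C_s²) = 0.0361²·(1+1.76) = 0.003597
Wq = λ·E[S²]/(2(1−ρ)) = 24.47·0.003597/(2·0.1166) = 0.37732 hr

Final: 0.37732 hr


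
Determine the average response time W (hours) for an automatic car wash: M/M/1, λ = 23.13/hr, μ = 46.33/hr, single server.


W = 1/(μ−λ) = 1/(46.33 − 23.13) = 1/23.20 = 0.04310 hr

Final: 0.04310 hr


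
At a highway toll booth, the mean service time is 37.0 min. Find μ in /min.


μ = 1/(service time) in consistent units.
1 minute = 1 min, so μ = 1/37.0 = 0.02703 per minute

Final: 0.02703 /min


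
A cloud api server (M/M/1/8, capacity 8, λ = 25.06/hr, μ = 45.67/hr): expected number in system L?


ρ = 25.06/45.67 = 0.5487
L = ρ[1 − (K+1)ρ^K + Kρ^(K+1)] / [(1−ρ)(1−ρ^(K+1))]
Numerator: 0.5487·(1 − 9·0.008219 + 8·0.004510) = 0.527928
Denominator: (0.4513)·(0.995490) = 0.449246
L = 0.527928/0.449246 = 1.1751

Final: 1.1751


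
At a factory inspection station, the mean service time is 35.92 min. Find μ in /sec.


μ = 1/(service time) in consistent units.
1 second = 0.0166667 min, so μ = 0.0166667/35.92 = 0.0004640 per second

Final: 0.0004640 /sec


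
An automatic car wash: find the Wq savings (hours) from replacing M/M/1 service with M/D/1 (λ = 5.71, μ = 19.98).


ρ = 5.71/19.98 = 0.2858
Wq(M/M/1) = ρ/(μ−λ) = 0.2858/14.27 = 0.02003 hr
Wq(M/D/1) = ρ/(2(μ−λ)) = 0.01001 hr
Savings = 0.02003 − 0.01001 = 0.01001 hr

Final: 0.01001 hr


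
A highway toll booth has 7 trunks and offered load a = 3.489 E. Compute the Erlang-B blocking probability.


B(c,a) = (a^c/c!) / Σ_{k=0}^{c} a^k/k!
a^7/7! = 1.248752
Σ terms (k=0..7): 1.00000 + 3.48900 + 6.08656 + 7.07867 + 6.17437 + 4.30848 + 2.50538 + 1.24875 = 31.891206
B = 1.248752/31.891206 = 0.039157

Final: 0.039157


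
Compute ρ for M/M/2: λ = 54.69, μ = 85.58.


ρ = λ/(cμ) = 54.69/(2·85.58) = 54.69/171.16 = 0.3195

Final: 0.3195


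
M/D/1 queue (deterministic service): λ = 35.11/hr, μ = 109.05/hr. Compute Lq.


ρ = 35.11/109.05 = 0.3220
M/D/1: Lq = ρ²/(2(1−ρ)) = 0.1037/(2·0.6780) = 0.07644

Final: 0.07644


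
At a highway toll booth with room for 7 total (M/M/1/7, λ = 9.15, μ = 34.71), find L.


ρ = 9.15/34.71 = 0.2636
L = ρ[1 − (K+1)ρ^K + Kρ^(K+1)] / [(1−ρ)(1−ρ^(K+1))]
Numerator: 0.2636·(1 − 8·0.00008846 + 7·0.00002332) = 0.263469
Denominator: (0.7364)·(0.999977) = 0.736370
L = 0.263469/0.736370 = 0.3578

Final: 0.3578


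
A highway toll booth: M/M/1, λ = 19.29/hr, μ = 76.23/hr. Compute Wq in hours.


ρ = 19.29/76.23 = 0.2530
Wq = ρ/(μ−λ) = 0.2530/(76.23 − 19.29) = 0.2530/56.94 = 0.004444 hr

Final: 0.004444 hr


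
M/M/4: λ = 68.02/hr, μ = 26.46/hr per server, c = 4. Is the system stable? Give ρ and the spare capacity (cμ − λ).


Total capacity cμ = 4·26.46 = 105.84/hr
ρ = λ/(cμ) = 68.02/105.84 = 0.6427
Stable ⇔ ρ < 1: YES
Spare capacity = cμ − λ = 105.84 − 68.02 = 37.82/hr

Final: ρ = 0.6427; stable; margin = 37.82/hr


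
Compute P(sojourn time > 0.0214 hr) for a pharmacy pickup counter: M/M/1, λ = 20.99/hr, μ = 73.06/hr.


W ~ Exponential(μ−λ) for M/M/1.
μ − λ = 73.06 − 20.99 = 52.0700
P(W > t) = e^{−(μ−λ)t} = e^{−1.1143} = 0.328146

Final: 0.328146


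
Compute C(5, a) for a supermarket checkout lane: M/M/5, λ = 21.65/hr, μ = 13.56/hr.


a = λ/μ = 1.5966; ρ = a/5 = 0.3193
P₀ = 0.202131 (from M/M/c formula)
C(c,a) = [a^c/(c!(1−ρ))]·P₀ = [10.37507/(120·0.6807)]·0.202131
= 0.12702·0.202131 = 0.025674

Final: 0.025674


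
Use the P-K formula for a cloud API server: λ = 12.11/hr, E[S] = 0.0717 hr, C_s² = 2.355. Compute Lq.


ρ = λ·E[S] = 12.11·0.0717 = 0.8683
Lq = ρ²(1+C_s²)/(2(1−ρ)) = 0.7539·(1+2.355)/(2·0.1317)
= 0.7539·3.3550/0.2634 = 9.60197

Final: 9.60197


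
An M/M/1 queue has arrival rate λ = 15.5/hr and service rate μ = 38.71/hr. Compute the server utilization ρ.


ρ = λ/μ = 15.5/38.71 = 0.4004

Final: 0.4004


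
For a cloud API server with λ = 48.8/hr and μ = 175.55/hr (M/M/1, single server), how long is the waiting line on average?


ρ = 48.8/175.55 = 0.2780
Lq = ρ²/(1−ρ) = 0.07727/0.7220 = 0.1070

Final: 0.1070


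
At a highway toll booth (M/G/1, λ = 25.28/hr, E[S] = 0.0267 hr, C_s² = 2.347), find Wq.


ρ = λ·E[S] = 25.28·0.0267 = 0.6750
E[S²] = E[S]²(1+C_s²) = 0.0267²·(1+2.347) = 0.002386
Wq = λ·E[S²]/(2(1−ρ)) = 25.28·0.002386/(2·0.3250) = 0.09279 hr

Final: 0.09279 hr


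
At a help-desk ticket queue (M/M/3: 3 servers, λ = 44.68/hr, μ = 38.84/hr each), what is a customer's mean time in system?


a = 1.1504; ρ = 0.3835; P₀ = 0.310218
Lq = P₀·a^c·ρ/(c!(1−ρ)²) = 0.07940
Wq = Lq/λ = 0.07940/44.68 = 0.001777 hr
W = Wq + 1/μ = 0.001777 + 0.02575 = 0.02752 hr

Final: 0.02752 hr


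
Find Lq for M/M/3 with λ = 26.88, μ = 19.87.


a = λ/μ = 1.3528; ρ = a/3 = 0.4509
P₀ = 0.248800
Lq = P₀·a^c·ρ / (c!·(1−ρ)²) = 0.248800·2.47568·0.4509/(6·0.30148)
= 0.15355

Final: 0.15355


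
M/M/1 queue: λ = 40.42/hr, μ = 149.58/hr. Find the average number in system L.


ρ = λ/μ = 40.42/149.58 = 0.2702
L = ρ/(1−ρ) = 0.2702/(1 − 0.2702) = 0.2702/0.7298 = 0.3703

Final: 0.3703


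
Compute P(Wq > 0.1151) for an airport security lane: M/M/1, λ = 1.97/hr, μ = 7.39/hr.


ρ = 1.97/7.39 = 0.2666
P(Wq > t) = ρ·e^{−(μ−λ)t} = 0.2666·e^{−0.6238}
= 0.2666·0.535882 = 0.142853

Final: 0.142853


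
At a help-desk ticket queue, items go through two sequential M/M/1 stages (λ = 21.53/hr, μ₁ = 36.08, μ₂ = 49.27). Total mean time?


Each node sees arrival rate λ = 21.53/hr (tandem ⇒ throughput preserved).
W₁ = 1/(μ₁−λ) = 1/(36.08−21.53) = 0.06873 hr
W₂ = 1/(μ₂−λ) = 1/(49.27−21.53) = 0.03605 hr
W_total = W₁ + W₂ = 0.06873 + 0.03605 = 0.10478 hr

Final: 0.10478 hr


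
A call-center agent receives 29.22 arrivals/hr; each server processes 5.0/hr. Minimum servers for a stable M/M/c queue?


Stability requires cμ > λ ⇔ c > λ/μ.
λ/μ = 29.22/5.0 = 5.8440
Minimum integer c = ⌊5.8440⌋ + 1 = 6
Check: 6·5.0 = 30.00 > 29.22, while 5·5.0 = 25.00 ≤ 29.22

Final: 6 servers


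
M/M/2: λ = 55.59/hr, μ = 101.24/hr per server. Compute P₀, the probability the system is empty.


a = λ/μ = 55.59/101.24 = 0.5491; ρ = a/c = 0.2745
Σ_{k=0}^{1} a^k/k! (terms k=0..1) = 1.00000 + 0.54909 = 1.54909
Tail: a^2/(2!(1−ρ)) = 0.30150/(2·0.7255) = 0.20780
P₀ = 1/(1.54909 + 0.20780) = 1/1.75689 = 0.569187

Final: 0.569187


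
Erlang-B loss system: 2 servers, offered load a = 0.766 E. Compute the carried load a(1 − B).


B(2,0.766) = 0.142460 (Erlang-B)
Carried load = a(1 − B) = 0.766·(1 − 0.142460) = 0.766·0.857540 = 0.6569 E

Final: 0.6569 Erlangs


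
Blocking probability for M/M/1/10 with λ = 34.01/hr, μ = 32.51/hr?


ρ = λ/μ = 34.01/32.51 = 1.0461
P_K = (1−ρ)ρ^K/(1−ρ^(K+1)) = (-0.04614·1.569989)/(1 − 1.642428)
= -0.072439/-0.642428 = 0.112758

Final: 0.112758


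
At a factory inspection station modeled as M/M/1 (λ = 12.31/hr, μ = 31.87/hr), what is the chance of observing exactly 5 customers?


ρ = 12.31/31.87 = 0.3863
P_n = (1−ρ)·ρ^n = (1 − 0.3863)·0.3863^5 = 0.6137·0.008598 = 0.005277

Final: 0.005277


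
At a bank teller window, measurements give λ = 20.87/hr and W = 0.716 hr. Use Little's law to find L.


L = λW = 20.87·0.716 = 14.9429

Final: 14.9429


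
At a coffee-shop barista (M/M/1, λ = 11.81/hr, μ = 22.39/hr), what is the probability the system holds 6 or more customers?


ρ = 11.81/22.39 = 0.5275
P(N ≥ n) = ρ^n = 0.5275^6 = 0.021536

Final: 0.021536


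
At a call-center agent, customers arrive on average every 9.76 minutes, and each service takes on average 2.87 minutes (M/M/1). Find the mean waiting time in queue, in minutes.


λ = 60/9.76 = 6.1475 /hr
μ = 60/2.87 = 20.9059 /hr
ρ = λ/μ = 6.1475/20.9059 = 0.2941
Wq = ρ/(μ−λ) = 0.2941/(20.9059−6.1475) = 0.01992 hr
In minutes: 0.01992·60 = 1.195 min

Final: 1.195 min


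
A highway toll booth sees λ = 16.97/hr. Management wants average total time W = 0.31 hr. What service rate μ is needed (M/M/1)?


W = 1/(μ−λ) ⇒ μ − λ = 1/W = 1/0.31 = 3.2258
μ = λ + 1/W = 16.97 + 3.2258 = 20.1958 per hr

Final: 20.1958 /hr


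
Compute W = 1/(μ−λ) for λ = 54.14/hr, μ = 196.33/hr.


W = 1/(μ−λ) = 1/(196.33 − 54.14) = 1/142.19 = 0.007033 hr

Final: 0.007033 hr


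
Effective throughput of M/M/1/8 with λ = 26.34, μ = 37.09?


ρ = 0.7102; P_K = (1−ρ)ρ^8/(1−ρ^9) = 0.019654
λ_eff = λ(1 − P_K) = 26.34·(1 − 0.019654) = 26.34·0.980346 = 25.8223 /hr

Final: 25.8223 /hr


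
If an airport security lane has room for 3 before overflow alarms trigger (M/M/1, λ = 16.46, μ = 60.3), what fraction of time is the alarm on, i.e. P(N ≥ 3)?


ρ = 16.46/60.3 = 0.2730
P(N ≥ n) = ρ^n = 0.2730^3 = 0.020339

Final: 0.020339


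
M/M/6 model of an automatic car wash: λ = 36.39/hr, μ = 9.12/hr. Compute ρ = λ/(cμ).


ρ = λ/(cμ) = 36.39/(6·9.12) = 36.39/54.72 = 0.6650

Final: 0.6650


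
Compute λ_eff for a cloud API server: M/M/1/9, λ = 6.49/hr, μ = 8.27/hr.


ρ = 0.7848; P_K = (1−ρ)ρ^9/(1−ρ^10) = 0.026660
λ_eff = λ(1 − P_K) = 6.49·(1 − 0.026660) = 6.49·0.973340 = 6.3170 /hr

Final: 6.3170 /hr


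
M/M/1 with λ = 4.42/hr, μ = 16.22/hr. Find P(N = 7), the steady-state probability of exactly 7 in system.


ρ = 4.42/16.22 = 0.2725
P_n = (1−ρ)·ρ^n = (1 − 0.2725)·0.2725^7 = 0.7275·0.0001116 = 0.00008118

Final: 0.00008118


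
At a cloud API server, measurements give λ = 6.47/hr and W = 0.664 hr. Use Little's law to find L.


L = λW = 6.47·0.664 = 4.2961

Final: 4.2961


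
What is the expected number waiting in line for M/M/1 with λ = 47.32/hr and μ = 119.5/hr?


ρ = 47.32/119.5 = 0.3960
Lq = ρ²/(1−ρ) = 0.1568/0.6040 = 0.2596

Final: 0.2596


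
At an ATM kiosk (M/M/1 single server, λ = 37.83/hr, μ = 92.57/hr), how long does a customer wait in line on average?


ρ = 37.83/92.57 = 0.4087
Wq = ρ/(μ−λ) = 0.4087/(92.57 − 37.83) = 0.4087/54.74 = 0.007466 hr

Final: 0.007466 hr


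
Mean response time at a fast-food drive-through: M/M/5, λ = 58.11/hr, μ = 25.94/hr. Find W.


a = 2.2402; ρ = 0.4480; P₀ = 0.104997
Lq = P₀·a^c·ρ/(c!(1−ρ)²) = 0.07259
Wq = Lq/λ = 0.07259/58.11 = 0.001249 hr
W = Wq + 1/μ = 0.001249 + 0.03855 = 0.03980 hr

Final: 0.03980 hr


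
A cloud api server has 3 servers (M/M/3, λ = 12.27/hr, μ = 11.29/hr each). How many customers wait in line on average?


a = λ/μ = 1.0868; ρ = a/3 = 0.3623
P₀ = 0.331912
Lq = P₀·a^c·ρ / (c!·(1−ρ)²) = 0.331912·1.28367·0.3623/(6·0.40670)
= 0.06325

Final: 0.06325


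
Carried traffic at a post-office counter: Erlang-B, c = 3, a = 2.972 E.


B(3,2.972) = 0.342786 (Erlang-B)
Carried load = a(1 − B) = 2.972·(1 − 0.342786) = 2.972·0.657214 = 1.9532 E

Final: 1.9532 Erlangs


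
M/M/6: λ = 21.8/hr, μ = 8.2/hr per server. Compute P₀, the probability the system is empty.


a = λ/μ = 21.8/8.2 = 2.6585; ρ = a/c = 0.4431
Σ_{k=0}^{5} a^k/k! (terms k=0..5) = 1.00000 + 2.65854 + 3.53391 + 3.13167 + 2.08142 + 1.10671 = 13.51224
Tail: a^6/(6!(1−ρ)) = 353.06596/(720·0.5569) = 0.88052
P₀ = 1/(13.51224 + 0.88052) = 1/14.39276 = 0.069479

Final: 0.069479


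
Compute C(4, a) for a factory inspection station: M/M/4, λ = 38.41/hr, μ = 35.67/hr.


a = λ/μ = 1.0768; ρ = a/4 = 0.2692
P₀ = 0.339981 (from M/M/c formula)
C(c,a) = [a^c/(c!(1−ρ))]·P₀ = [1.34451/(24·0.7308)]·0.339981
= 0.07666·0.339981 = 0.026062

Final: 0.026062


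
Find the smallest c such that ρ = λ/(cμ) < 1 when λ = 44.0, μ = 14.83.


Stability requires cμ > λ ⇔ c > λ/μ.
λ/μ = 44.0/14.83 = 2.9670
Minimum integer c = ⌊2.9670⌋ + 1 = 3
Check: 3·14.83 = 44.49 > 44.0, while 2·14.83 = 29.66 ≤ 44.0

Final: 3 servers


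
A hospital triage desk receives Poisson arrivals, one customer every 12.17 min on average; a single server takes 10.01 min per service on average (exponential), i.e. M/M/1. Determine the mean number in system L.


λ = 60/12.17 = 4.9302 /hr
μ = 60/10.01 = 5.9940 /hr
ρ = λ/μ = 4.9302/5.9940 = 0.8225
L = ρ/(1−ρ) = 0.8225/0.1775 = 4.6343

Final: 4.6343


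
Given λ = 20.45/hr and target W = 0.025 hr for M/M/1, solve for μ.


W = 1/(μ−λ) ⇒ μ − λ = 1/W = 1/0.025 = 40.0000
μ = λ + 1/W = 20.45 + 40.0000 = 60.4500 per hr

Final: 60.4500 /hr


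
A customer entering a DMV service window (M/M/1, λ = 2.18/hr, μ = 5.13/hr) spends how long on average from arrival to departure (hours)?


W = 1/(μ−λ) = 1/(5.13 − 2.18) = 1/2.95 = 0.3390 hr

Final: 0.3390 hr


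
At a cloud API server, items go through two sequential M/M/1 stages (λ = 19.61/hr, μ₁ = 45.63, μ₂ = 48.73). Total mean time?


Each node sees arrival rate λ = 19.61/hr (tandem ⇒ throughput preserved).
W₁ = 1/(μ₁−λ) = 1/(45.63−19.61) = 0.03843 hr
W₂ = 1/(μ₂−λ) = 1/(48.73−19.61) = 0.03434 hr
W_total = W₁ + W₂ = 0.03843 + 0.03434 = 0.07277 hr

Final: 0.07277 hr


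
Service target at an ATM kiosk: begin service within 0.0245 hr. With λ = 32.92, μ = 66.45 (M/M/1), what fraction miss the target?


ρ = 32.92/66.45 = 0.4954
P(Wq > t) = ρ·e^{−(μ−λ)t} = 0.4954·e^{−0.8215}
= 0.4954·0.439778 = 0.217871

Final: 0.217871


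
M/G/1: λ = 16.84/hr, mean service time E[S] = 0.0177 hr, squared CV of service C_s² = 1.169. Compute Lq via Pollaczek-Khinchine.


ρ = λ·E[S] = 16.84·0.0177 = 0.2981
Lq = ρ²(1+C_s²)/(2(1−ρ)) = 0.08884·(1+1.169)/(2·0.7019)
= 0.08884·2.1690/1.4039 = 0.13727

Final: 0.13727


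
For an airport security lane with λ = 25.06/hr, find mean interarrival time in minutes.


Mean interarrival time = 1/λ = 1/25.06 hour = 0.03990 hour
In minutes: 0.03990 × 60 = 2.3943 min

Final: 2.3943 min


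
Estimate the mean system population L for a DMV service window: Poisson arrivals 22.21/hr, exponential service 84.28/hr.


ρ = λ/μ = 22.21/84.28 = 0.2635
L = ρ/(1−ρ) = 0.2635/(1 − 0.2635) = 0.2635/0.7365 = 0.3578

Final: 0.3578


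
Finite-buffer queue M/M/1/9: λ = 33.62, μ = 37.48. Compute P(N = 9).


ρ = λ/μ = 33.62/37.48 = 0.8970
P_K = (1−ρ)ρ^K/(1−ρ^(K+1)) = (0.1030·0.375996)/(1 − 0.337273)
= 0.038723/0.662727 = 0.058430

Final: 0.058430


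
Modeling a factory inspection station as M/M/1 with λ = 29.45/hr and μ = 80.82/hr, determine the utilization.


ρ = λ/μ = 29.45/80.82 = 0.3644

Final: 0.3644


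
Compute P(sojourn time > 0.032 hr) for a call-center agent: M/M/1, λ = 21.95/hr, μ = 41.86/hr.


W ~ Exponential(μ−λ) for M/M/1.
μ − λ = 41.86 − 21.95 = 19.9100
P(W > t) = e^{−(μ−λ)t} = e^{−0.6371} = 0.528813

Final: 0.528813


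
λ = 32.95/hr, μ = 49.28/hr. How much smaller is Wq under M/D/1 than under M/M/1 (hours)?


ρ = 32.95/49.28 = 0.6686
Wq(M/M/1) = ρ/(μ−λ) = 0.6686/16.33 = 0.04094 hr
Wq(M/D/1) = ρ/(2(μ−λ)) = 0.02047 hr
Savings = 0.04094 − 0.02047 = 0.02047 hr

Final: 0.02047 hr


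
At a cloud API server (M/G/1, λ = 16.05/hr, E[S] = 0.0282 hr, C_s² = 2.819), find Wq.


ρ = λ·E[S] = 16.05·0.0282 = 0.4526
E[S²] = E[S]²(1+C_s²) = 0.0282²·(1+2.819) = 0.003037
Wq = λ·E[S²]/(2(1−ρ)) = 16.05·0.003037/(2·0.5474) = 0.04452 hr

Final: 0.04452 hr


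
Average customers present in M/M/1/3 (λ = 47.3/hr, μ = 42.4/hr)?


ρ = 47.3/42.4 = 1.1156
L = ρ[1 − (K+1)ρ^K + Kρ^(K+1)] / [(1−ρ)(1−ρ^(K+1))]
Numerator: 1.1156·(1 − 4·1.388308 + 3·1.548749) = 0.103765
Denominator: (-0.1156)·(-0.548749) = 0.063417
L = 0.103765/0.063417 = 1.6362

Final: 1.6362


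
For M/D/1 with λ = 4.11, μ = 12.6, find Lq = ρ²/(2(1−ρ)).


ρ = 4.11/12.6 = 0.3262
M/D/1: Lq = ρ²/(2(1−ρ)) = 0.1064/(2·0.6738) = 0.07895

Final: 0.07895


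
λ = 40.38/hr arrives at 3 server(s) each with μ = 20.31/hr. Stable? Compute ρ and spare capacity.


Total capacity cμ = 3·20.31 = 60.93/hr
ρ = λ/(cμ) = 40.38/60.93 = 0.6627
Stable ⇔ ρ < 1: YES
Spare capacity = cμ − λ = 60.93 − 40.38 = 20.55/hr

Final: ρ = 0.6627; stable; margin = 20.55/hr


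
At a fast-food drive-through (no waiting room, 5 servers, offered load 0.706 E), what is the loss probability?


B(c,a) = (a^c/c!) / Σ_{k=0}^{c} a^k/k!
a^5/5! = 0.001462
Σ terms (k=0..5): 1.00000 + 0.70600 + 0.24922 + 0.05865 + 0.01035 + 0.001462 = 2.025681
B = 0.001462/2.025681 = 0.0007216

Final: 0.0007216


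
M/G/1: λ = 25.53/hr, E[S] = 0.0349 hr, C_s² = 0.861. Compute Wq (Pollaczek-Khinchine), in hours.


ρ = λ·E[S] = 25.53·0.0349 = 0.8910
E[S²] = E[S]²(1+C_s²) = 0.0349²·(1+0.861) = 0.002267
Wq = λ·E[S²]/(2(1−ρ)) = 25.53·0.002267/(2·0.1090) = 0.26545 hr

Final: 0.26545 hr


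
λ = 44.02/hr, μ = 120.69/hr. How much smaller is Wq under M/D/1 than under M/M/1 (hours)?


ρ = 44.02/120.69 = 0.3647
Wq(M/M/1) = ρ/(μ−λ) = 0.3647/76.67 = 0.004757 hr
Wq(M/D/1) = ρ/(2(μ−λ)) = 0.002379 hr
Savings = 0.004757 − 0.002379 = 0.002379 hr

Final: 0.002379 hr


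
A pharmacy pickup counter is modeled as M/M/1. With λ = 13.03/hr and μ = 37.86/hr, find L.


ρ = λ/μ = 13.03/37.86 = 0.3442
L = ρ/(1−ρ) = 0.3442/(1 − 0.3442) = 0.3442/0.6558 = 0.5248

Final: 0.5248


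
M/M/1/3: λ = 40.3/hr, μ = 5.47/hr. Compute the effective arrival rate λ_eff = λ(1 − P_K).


ρ = 7.3675; P_K = (1−ρ)ρ^3/(1−ρ^4) = 0.864561
λ_eff = λ(1 − P_K) = 40.3·(1 − 0.864561) = 40.3·0.135439 = 5.4582 /hr

Final: 5.4582 /hr


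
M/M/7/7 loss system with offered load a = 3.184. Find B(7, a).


B(c,a) = (a^c/c!) / Σ_{k=0}^{c} a^k/k!
a^7/7! = 0.658235
Σ terms (k=0..7): 1.00000 + 3.18400 + 5.06893 + 5.37982 + 4.28234 + 2.72699 + 1.44712 + 0.65823 = 23.747441
B = 0.658235/23.747441 = 0.027718

Final: 0.027718


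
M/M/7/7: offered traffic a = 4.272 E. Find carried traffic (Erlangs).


B(7,4.272) = 0.077221 (Erlang-B)
Carried load = a(1 − B) = 4.272·(1 − 0.077221) = 4.272·0.922779 = 3.9421 E

Final: 3.9421 Erlangs
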